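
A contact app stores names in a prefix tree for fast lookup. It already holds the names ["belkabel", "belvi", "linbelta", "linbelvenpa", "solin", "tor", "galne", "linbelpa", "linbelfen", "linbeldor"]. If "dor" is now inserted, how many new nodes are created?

Nothing in the trie begins with "d"; the whole of "dor" is new.
3 − 0 = 3 new nodes.

3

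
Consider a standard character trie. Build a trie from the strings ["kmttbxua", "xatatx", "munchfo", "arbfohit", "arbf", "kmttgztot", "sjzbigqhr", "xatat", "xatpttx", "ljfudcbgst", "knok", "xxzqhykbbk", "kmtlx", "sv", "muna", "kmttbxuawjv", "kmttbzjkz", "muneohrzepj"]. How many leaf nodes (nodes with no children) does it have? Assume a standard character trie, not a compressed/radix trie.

15

A leaf is a node with no children — equivalently, the end of a word that is not a proper prefix of any other stored word.
Those words: "arbfohit", "kmtlx", "kmttbxuawjv", "kmttbzjkz", "kmttgztot", "knok", "ljfudcbgst", "muna", "munchfo", "muneohrzepj", "sjzbigqhr", "sv", "xatatx", "xatpttx", "xxzqhykbbk"
Leaf count: 15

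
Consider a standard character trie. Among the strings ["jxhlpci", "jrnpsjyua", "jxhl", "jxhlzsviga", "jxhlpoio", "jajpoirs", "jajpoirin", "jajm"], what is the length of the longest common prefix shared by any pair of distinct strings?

7

The deepest shared node is where two words last agree before diverging.
"jajpoirin" and "jajpoirs" agree on "jajpoir" (7 characters) before diverging; nothing deeper is shared.
Longest shared-prefix length: 7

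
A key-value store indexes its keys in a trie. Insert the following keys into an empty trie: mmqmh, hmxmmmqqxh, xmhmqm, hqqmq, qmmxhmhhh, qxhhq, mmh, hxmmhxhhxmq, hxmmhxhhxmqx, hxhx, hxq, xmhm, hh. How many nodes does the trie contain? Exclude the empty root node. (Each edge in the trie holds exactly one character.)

54

Count nodes per top-level branch (shared prefixes stored once):
  'h'-branch (hh, hmxmmmqqxh, hqqmq, hxhx, hxmmhxhhxmq, hxmmhxhhxmqx, hxq): 29 nodes
  'm'-branch (mmh, mmqmh): 6 nodes
  'q'-branch (qmmxhmhhh, qxhhq): 13 nodes
  'x'-branch (xmhm, xmhmqm): 6 nodes
Sum: 54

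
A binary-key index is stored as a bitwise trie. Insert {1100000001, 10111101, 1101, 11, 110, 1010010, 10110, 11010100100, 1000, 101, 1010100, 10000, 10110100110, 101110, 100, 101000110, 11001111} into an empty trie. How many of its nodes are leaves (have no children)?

Leaves are exactly the stored words that no other stored word extends.
Those words: "10000", "101000110", "1010010", "1010100", "10110100110", "101110", "10111101", "1100000001", "11001111", "11010100100"
Leaf count: 10

10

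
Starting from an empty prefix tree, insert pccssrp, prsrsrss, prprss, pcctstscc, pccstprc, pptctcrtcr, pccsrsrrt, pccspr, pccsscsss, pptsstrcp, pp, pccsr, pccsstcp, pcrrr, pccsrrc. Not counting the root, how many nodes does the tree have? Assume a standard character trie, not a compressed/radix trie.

Trace insertions, counting only characters that open a new branch:
  "pccssrp" → 7 new (p, c, c, s, s, r, p)
  "prsrsrss" → prefix "p" already present; 7 new (r, s, r, s, r, s, s)
  "prprss" → prefix "pr" already present; 4 new (p, r, s, s)
  "pcctstscc" → prefix "pcc" already present; 6 new (t, s, t, s, c, c)
  "pccstprc" → prefix "pccs" already present; 4 new (t, p, r, c)
  "pptctcrtcr" → prefix "p" already present; 9 new (p, t, c, t, c, r, t, c, r)
  "pccsrsrrt" → prefix "pccs" already present; 5 new (r, s, r, r, t)
  "pccspr" → prefix "pccs" already present; 2 new (p, r)
  "pccsscsss" → prefix "pccss" already present; 4 new (c, s, s, s)
  "pptsstrcp" → prefix "ppt" already present; 6 new (s, s, t, r, c, p)
  "pp" → prefix "pp" already present; 0 new (none)
  "pccsr" → prefix "pccsr" already present; 0 new (none)
  "pccsstcp" → prefix "pccss" already present; 3 new (t, c, p)
  "pcrrr" → prefix "pc" already present; 3 new (r, r, r)
  "pccsrrc" → prefix "pccsr" already present; 2 new (r, c)
Total nodes = 7 + 7 + 4 + 6 + 4 + 9 + 5 + 2 + 4 + 6 + 0 + 0 + 3 + 3 + 2 = 62

62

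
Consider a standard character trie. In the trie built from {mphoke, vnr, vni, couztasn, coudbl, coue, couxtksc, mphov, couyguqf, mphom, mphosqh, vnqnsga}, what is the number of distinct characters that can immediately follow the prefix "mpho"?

Follow the path "mpho" to its node, then look at its outgoing edges.
Characters that immediately follow "mpho" among the stored strings: {k, m, s, v}.
That node has 4 child edges.

4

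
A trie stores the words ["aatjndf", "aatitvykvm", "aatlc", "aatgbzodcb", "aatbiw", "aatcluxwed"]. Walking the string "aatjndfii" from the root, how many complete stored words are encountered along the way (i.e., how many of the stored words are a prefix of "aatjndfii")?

Walk "aatjndfii" from the root; an end-of-word marker is hit whenever a stored word is a prefix of "aatjndfii".
Prefixes of the query that are stored words: "aatjndf"
Count: 1

1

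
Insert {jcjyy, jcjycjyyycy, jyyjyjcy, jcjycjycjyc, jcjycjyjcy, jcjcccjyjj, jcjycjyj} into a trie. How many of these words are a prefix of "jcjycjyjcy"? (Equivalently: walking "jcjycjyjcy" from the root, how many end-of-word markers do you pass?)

2

Traverse "jcjycjyjcy" character by character; count nodes along the way that are marked as word ends.
Prefixes of the query that are stored words: "jcjycjyj", "jcjycjyjcy"
Count: 2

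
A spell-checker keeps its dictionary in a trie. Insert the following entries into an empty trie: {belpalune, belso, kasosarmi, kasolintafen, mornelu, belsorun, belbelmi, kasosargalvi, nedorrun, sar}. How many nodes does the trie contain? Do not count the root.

Count nodes per top-level branch (shared prefixes stored once):
  'b'-branch (belbelmi, belpalune, belso, belsorun): 19 nodes
  'k'-branch (kasolintafen, kasosargalvi, kasosarmi): 22 nodes
  'm'-branch (mornelu): 7 nodes
  'n'-branch (nedorrun): 8 nodes
  's'-branch (sar): 3 nodes
Sum: 59

59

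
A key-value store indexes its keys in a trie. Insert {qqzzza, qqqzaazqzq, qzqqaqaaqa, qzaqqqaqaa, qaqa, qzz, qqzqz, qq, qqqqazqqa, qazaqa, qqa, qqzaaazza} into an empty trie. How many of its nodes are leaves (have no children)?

11

Leaves are exactly the stored words that no other stored word extends.
Those words: "qaqa", "qazaqa", "qqa", "qqqqazqqa", "qqqzaazqzq", "qqzaaazza", "qqzqz", "qqzzza", "qzaqqqaqaa", "qzqqaqaaqa", "qzz"
Leaf count: 11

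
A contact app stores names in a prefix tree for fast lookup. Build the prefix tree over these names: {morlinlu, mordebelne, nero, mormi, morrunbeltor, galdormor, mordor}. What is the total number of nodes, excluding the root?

41

Count nodes per top-level branch (shared prefixes stored once):
  'g'-branch (galdormor): 9 nodes
  'm'-branch (mordebelne, mordor, morlinlu, mormi, morrunbeltor): 28 nodes
  'n'-branch (nero): 4 nodes
Sum: 41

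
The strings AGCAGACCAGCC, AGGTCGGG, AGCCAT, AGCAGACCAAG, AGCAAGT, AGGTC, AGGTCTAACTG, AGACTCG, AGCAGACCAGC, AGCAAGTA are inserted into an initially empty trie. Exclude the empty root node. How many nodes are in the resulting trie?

38

For each word, the new-node count is its length minus the longest prefix already in the trie:
  "AGCAGACCAGCC" → 12 new (A, G, C, A, G, A, C, C, A, G, C, C)
  "AGGTCGGG" → prefix "AG" already present; 6 new (G, T, C, G, G, G)
  "AGCCAT" → prefix "AGC" already present; 3 new (C, A, T)
  "AGCAGACCAAG" → prefix "AGCAGACCA" already present; 2 new (A, G)
  "AGCAAGT" → prefix "AGCA" already present; 3 new (A, G, T)
  "AGGTC" → prefix "AGGTC" already present; 0 new (none)
  "AGGTCTAACTG" → prefix "AGGTC" already present; 6 new (T, A, A, C, T, G)
  "AGACTCG" → prefix "AG" already present; 5 new (A, C, T, C, G)
  "AGCAGACCAGC" → prefix "AGCAGACCAGC" already present; 0 new (none)
  "AGCAAGTA" → prefix "AGCAAGT" already present; 1 new (A)
Total nodes = 12 + 6 + 3 + 2 + 3 + 0 + 6 + 5 + 0 + 1 = 38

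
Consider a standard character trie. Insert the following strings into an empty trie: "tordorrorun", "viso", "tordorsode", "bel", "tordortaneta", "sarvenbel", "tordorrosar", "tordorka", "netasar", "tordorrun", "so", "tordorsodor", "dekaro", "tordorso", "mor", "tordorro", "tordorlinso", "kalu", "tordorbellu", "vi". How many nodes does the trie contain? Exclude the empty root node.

77

Count nodes per top-level branch (shared prefixes stored once):
  'b'-branch (bel): 3 nodes
  'd'-branch (dekaro): 6 nodes
  'k'-branch (kalu): 4 nodes
  'm'-branch (mor): 3 nodes
  'n'-branch (netasar): 7 nodes
  's'-branch (sarvenbel, so): 10 nodes
  't'-branch (tordorbellu, tordorka, tordorlinso, tordorro, tordorrorun, tordorrosar, tordorrun, tordorso, tordorsode, tordorsodor, tordortaneta): 40 nodes
  'v'-branch (vi, viso): 4 nodes
Sum: 77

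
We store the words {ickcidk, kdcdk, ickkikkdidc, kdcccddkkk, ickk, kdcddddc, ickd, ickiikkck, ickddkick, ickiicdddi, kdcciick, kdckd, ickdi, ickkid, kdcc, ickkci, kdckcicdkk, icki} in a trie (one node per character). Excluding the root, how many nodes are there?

For each word, the new-node count is its length minus the longest prefix already in the trie:
  "ickcidk" → 7 new (i, c, k, c, i, d, k)
  "kdcdk" → 5 new (k, d, c, d, k)
  "ickkikkdidc" → prefix "ick" already present; 8 new (k, i, k, k, d, i, d, c)
  "kdcccddkkk" → prefix "kdc" already present; 7 new (c, c, d, d, k, k, k)
  "ickk" → prefix "ickk" already present; 0 new (none)
  "kdcddddc" → prefix "kdcd" already present; 4 new (d, d, d, c)
  "ickd" → prefix "ick" already present; 1 new (d)
  "ickiikkck" → prefix "ick" already present; 6 new (i, i, k, k, c, k)
  "ickddkick" → prefix "ickd" already present; 5 new (d, k, i, c, k)
  "ickiicdddi" → prefix "ickii" already present; 5 new (c, d, d, d, i)
  "kdcciick" → prefix "kdcc" already present; 4 new (i, i, c, k)
  "kdckd" → prefix "kdc" already present; 2 new (k, d)
  "ickdi" → prefix "ickd" already present; 1 new (i)
  "ickkid" → prefix "ickki" already present; 1 new (d)
  "kdcc" → prefix "kdcc" already present; 0 new (none)
  "ickkci" → prefix "ickk" already present; 2 new (c, i)
  "kdckcicdkk" → prefix "kdck" already present; 6 new (c, i, c, d, k, k)
  "icki" → prefix "icki" already present; 0 new (none)
Total nodes = 7 + 5 + 8 + 7 + 0 + 4 + 1 + 6 + 5 + 5 + 4 + 2 + 1 + 1 + 0 + 2 + 6 + 0 = 64

64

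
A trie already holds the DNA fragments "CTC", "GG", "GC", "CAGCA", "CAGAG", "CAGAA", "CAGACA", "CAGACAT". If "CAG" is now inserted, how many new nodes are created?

Every character of "CAG" already lies on an existing path (it is a prefix of some stored word).
No new nodes are needed: 0.

0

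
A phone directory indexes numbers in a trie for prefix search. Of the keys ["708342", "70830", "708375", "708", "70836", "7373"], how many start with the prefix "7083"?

4

Filter for entries beginning with "7083":
Words under "7083": 70830, 708342, 70836, 708375
Count: 4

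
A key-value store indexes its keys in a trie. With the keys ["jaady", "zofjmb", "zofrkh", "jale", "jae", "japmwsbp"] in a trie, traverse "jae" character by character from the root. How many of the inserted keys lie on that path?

1

Walk "jae" from the root; an end-of-word marker is hit whenever a stored word is a prefix of "jae".
Prefixes of the query that are stored words: "jae"
Count: 1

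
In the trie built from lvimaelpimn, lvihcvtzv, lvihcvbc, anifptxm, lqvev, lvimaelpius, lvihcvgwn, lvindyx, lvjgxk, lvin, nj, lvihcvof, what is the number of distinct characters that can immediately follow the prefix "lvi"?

Walk "lvi" from the root, arriving at one node.
Distinct next characters after "lvi": h, m, n.
That node has 3 child edges.

3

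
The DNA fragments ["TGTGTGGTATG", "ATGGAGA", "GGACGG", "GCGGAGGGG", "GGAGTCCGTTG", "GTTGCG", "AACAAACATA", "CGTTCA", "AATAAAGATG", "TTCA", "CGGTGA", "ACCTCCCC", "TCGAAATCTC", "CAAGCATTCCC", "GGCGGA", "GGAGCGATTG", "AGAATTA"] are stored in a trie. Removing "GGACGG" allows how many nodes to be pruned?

3

A node on "GGACGG"'s path can go only if nothing else ends at it or branches off below it.
The suffix "CGG" (3 nodes) is used only by "GGACGG"; the node for "GGA" still has the child "G", so pruning stops there.
Nodes removed: 3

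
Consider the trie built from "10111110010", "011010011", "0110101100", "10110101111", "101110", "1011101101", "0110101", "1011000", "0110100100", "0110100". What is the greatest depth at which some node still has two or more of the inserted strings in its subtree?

8

Look for the deepest trie node that still has at least two words in its subtree.
"0110100100" and "011010011" agree on "01101001" (8 characters) before diverging; nothing deeper is shared.
Longest shared-prefix length: 8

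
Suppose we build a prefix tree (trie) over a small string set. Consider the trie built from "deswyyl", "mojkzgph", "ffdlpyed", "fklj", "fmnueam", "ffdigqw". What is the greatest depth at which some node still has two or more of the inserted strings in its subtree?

3

Look for the deepest trie node that still has at least two words in its subtree.
e.g. "ffdigqw" and "ffdlpyed" share the prefix "ffd" of length 3; no pair shares a longer one.
Longest shared-prefix length: 3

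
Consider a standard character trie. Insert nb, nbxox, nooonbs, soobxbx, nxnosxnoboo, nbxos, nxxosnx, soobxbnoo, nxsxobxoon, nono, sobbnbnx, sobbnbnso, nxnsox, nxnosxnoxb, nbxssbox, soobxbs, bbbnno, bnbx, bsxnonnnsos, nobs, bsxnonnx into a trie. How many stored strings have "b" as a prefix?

4

Traverse to the node for "b", then collect every word in that subtree.
Words under "b": bbbnno, bnbx, bsxnonnnsos, bsxnonnx
Count: 4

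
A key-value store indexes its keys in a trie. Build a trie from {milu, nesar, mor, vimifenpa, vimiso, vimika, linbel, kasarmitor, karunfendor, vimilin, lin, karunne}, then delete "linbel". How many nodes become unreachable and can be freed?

3

Walk "linbel" from the leaf back toward the root, removing each node that no remaining word uses.
The suffix "bel" (3 nodes) is used only by "linbel"; "lin" is itself a stored word, so pruning stops there.
Nodes removed: 3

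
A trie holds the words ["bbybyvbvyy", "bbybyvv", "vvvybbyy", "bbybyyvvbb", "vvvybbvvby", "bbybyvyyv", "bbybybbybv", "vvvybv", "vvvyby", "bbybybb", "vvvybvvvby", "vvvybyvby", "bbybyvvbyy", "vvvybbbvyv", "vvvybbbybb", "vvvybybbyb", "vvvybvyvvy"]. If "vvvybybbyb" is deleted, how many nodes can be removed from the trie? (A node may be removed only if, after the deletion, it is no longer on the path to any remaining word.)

After clearing the end-marker at "vvvybybbyb", prune upward until reaching a node still needed by another word.
The suffix "bbyb" (4 nodes) is used only by "vvvybybbyb"; the node for "vvvyby" still has the child "v", so pruning stops there.
Nodes removed: 4

4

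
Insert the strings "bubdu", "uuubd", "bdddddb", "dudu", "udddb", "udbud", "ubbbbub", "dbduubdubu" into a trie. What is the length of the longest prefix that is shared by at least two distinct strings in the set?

Look for the deepest trie node that still has at least two words in its subtree.
e.g. "udbud" and "udddb" share the prefix "ud" of length 2; no pair shares a longer one.
Longest shared-prefix length: 2

2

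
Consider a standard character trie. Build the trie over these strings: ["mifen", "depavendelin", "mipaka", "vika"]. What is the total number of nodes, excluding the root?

25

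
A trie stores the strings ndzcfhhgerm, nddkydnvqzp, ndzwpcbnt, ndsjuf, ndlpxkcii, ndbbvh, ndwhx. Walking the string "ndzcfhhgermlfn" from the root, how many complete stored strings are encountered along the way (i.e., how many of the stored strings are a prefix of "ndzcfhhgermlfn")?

1

Traverse "ndzcfhhgermlfn" character by character; count nodes along the way that are marked as word ends.
Prefixes of the query that are stored words: "ndzcfhhgerm"
Count: 1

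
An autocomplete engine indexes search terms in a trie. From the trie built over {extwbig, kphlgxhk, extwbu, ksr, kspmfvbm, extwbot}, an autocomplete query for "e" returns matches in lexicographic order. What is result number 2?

extwbot

DFS of the "e" subtree visits, in order: "extwbig", "extwbot", "extwbu"
Position 2: extwbot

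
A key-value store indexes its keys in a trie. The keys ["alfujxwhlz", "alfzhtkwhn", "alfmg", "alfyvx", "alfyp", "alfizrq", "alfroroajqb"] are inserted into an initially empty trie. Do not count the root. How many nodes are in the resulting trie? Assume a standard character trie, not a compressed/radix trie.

35

Trace insertions, counting only characters that open a new branch:
  "alfujxwhlz" → 10 new (a, l, f, u, j, x, w, h, l, z)
  "alfzhtkwhn" → prefix "alf" already present; 7 new (z, h, t, k, w, h, n)
  "alfmg" → prefix "alf" already present; 2 new (m, g)
  "alfyvx" → prefix "alf" already present; 3 new (y, v, x)
  "alfyp" → prefix "alfy" already present; 1 new (p)
  "alfizrq" → prefix "alf" already present; 4 new (i, z, r, q)
  "alfroroajqb" → prefix "alf" already present; 8 new (r, o, r, o, a, j, q, b)
Total nodes = 10 + 7 + 2 + 3 + 1 + 4 + 8 = 35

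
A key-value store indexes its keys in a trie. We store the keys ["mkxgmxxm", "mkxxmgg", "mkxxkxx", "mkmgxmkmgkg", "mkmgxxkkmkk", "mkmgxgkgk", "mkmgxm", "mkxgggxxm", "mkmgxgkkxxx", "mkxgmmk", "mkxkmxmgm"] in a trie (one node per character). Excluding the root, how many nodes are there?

Insert word by word; a character creates a node only if that edge doesn't already exist:
  "mkxgmxxm" → 8 new (m, k, x, g, m, x, x, m)
  "mkxxmgg" → prefix "mkx" already present; 4 new (x, m, g, g)
  "mkxxkxx" → prefix "mkxx" already present; 3 new (k, x, x)
  "mkmgxmkmgkg" → prefix "mk" already present; 9 new (m, g, x, m, k, m, g, k, g)
  "mkmgxxkkmkk" → prefix "mkmgx" already present; 6 new (x, k, k, m, k, k)
  "mkmgxgkgk" → prefix "mkmgx" already present; 4 new (g, k, g, k)
  "mkmgxm" → prefix "mkmgxm" already present; 0 new (none)
  "mkxgggxxm" → prefix "mkxg" already present; 5 new (g, g, x, x, m)
  "mkmgxgkkxxx" → prefix "mkmgxgk" already present; 4 new (k, x, x, x)
  "mkxgmmk" → prefix "mkxgm" already present; 2 new (m, k)
  "mkxkmxmgm" → prefix "mkx" already present; 6 new (k, m, x, m, g, m)
Total nodes = 8 + 4 + 3 + 9 + 6 + 4 + 0 + 5 + 4 + 2 + 6 = 51

51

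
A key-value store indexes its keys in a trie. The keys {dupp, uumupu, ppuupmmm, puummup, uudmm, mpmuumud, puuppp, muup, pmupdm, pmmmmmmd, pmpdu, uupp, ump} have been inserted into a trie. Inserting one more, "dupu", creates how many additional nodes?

1

"dup" is already a path in the trie; the remaining "u" must be added.
So 4 − 3 = 1 new nodes.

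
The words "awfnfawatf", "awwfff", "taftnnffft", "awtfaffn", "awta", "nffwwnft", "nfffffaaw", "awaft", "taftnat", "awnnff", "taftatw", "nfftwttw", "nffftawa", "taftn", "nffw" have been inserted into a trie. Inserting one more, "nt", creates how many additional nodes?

1

The longest prefix of "nt" already in the trie is "n" (length 1).
Each of the 1 remaining characters creates one node.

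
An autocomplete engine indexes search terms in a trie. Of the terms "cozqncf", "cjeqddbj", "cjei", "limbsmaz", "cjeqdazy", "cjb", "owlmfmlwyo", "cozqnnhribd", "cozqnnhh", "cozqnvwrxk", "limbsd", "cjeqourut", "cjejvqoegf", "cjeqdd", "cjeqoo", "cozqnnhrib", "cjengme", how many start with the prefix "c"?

14

Walk to "c"; the words in its subtree are exactly those with that prefix.
Matches: "cjb", "cjei", "cjejvqoegf", "cjengme", "cjeqdazy", "cjeqdd", "cjeqddbj", "cjeqoo", "cjeqourut", "cozqncf", "cozqnnhh", "cozqnnhrib", "cozqnnhribd", "cozqnvwrxk"
Count: 14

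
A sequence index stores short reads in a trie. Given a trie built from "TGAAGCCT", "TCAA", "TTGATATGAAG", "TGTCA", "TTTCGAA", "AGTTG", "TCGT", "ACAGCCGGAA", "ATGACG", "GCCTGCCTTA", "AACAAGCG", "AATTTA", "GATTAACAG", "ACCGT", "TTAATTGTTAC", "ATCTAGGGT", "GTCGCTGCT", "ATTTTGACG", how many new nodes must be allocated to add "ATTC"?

1

Walking "ATTC" from the root, the first 3 characters ("ATT") follow existing edges; "C" is the first miss.
So 4 − 3 = 1 new nodes.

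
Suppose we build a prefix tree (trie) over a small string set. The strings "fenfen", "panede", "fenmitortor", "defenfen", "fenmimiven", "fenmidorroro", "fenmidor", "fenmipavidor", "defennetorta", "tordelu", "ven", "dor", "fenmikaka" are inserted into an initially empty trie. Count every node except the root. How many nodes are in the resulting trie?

70

Trace insertions, counting only characters that open a new branch:
  "fenfen" → 6 new (f, e, n, f, e, n)
  "panede" → 6 new (p, a, n, e, d, e)
  "fenmitortor" → prefix "fen" already present; 8 new (m, i, t, o, r, t, o, r)
  "defenfen" → 8 new (d, e, f, e, n, f, e, n)
  "fenmimiven" → prefix "fenmi" already present; 5 new (m, i, v, e, n)
  "fenmidorroro" → prefix "fenmi" already present; 7 new (d, o, r, r, o, r, o)
  "fenmidor" → prefix "fenmidor" already present; 0 new (none)
  "fenmipavidor" → prefix "fenmi" already present; 7 new (p, a, v, i, d, o, r)
  "defennetorta" → prefix "defen" already present; 7 new (n, e, t, o, r, t, a)
  "tordelu" → 7 new (t, o, r, d, e, l, u)
  "ven" → 3 new (v, e, n)
  "dor" → prefix "d" already present; 2 new (o, r)
  "fenmikaka" → prefix "fenmi" already present; 4 new (k, a, k, a)
Total nodes = 6 + 6 + 8 + 8 + 5 + 7 + 0 + 7 + 7 + 7 + 3 + 2 + 4 = 70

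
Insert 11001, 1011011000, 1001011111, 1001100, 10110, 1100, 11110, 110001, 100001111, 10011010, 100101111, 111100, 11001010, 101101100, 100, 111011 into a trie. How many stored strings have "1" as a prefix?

Walk to "1"; the words in its subtree are exactly those with that prefix.
Matches: "100", "100001111", "100101111", "1001011111", "1001100", "10011010", "10110", "101101100", "1011011000", "1100", "110001", "11001", "11001010", "111011", "11110", "111100"
Count: 16

16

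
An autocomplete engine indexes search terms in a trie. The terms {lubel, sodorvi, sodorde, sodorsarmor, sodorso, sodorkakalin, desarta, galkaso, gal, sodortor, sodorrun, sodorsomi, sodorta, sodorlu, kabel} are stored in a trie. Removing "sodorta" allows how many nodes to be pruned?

1

After clearing the end-marker at "sodorta", prune upward until reaching a node still needed by another word.
The suffix "a" (1 node) is used only by "sodorta"; the node for "sodort" still has the child "o", so pruning stops there.
Nodes removed: 1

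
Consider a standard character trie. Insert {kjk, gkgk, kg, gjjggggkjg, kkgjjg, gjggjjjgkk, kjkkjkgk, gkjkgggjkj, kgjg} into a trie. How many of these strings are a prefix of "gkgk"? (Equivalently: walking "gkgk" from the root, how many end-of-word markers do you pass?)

Traverse "gkgk" character by character; count nodes along the way that are marked as word ends.
Prefixes of the query that are stored words: "gkgk"
Count: 1

1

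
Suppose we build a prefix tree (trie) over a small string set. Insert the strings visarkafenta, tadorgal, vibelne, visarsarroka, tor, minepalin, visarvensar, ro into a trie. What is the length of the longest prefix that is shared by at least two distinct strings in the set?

Look for the deepest trie node that still has at least two words in its subtree.
e.g. "visarkafenta" and "visarsarroka" share the prefix "visar" of length 5; no pair shares a longer one.
Longest shared-prefix length: 5

5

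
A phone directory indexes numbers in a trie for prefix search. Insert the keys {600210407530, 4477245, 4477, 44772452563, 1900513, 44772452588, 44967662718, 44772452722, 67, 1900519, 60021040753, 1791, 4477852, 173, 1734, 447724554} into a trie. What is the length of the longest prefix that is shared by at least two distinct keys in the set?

11

Look for the deepest trie node that still has at least two words in its subtree.
"60021040753" and "600210407530" agree on "60021040753" (11 characters) before diverging; nothing deeper is shared.
Longest shared-prefix length: 11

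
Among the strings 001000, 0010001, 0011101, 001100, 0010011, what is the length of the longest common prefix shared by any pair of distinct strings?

Equivalently: take the maximum, over all pairs, of their longest common prefix length.
"001000" and "0010001" agree on "001000" (6 characters) before diverging; nothing deeper is shared.
Longest shared-prefix length: 6

6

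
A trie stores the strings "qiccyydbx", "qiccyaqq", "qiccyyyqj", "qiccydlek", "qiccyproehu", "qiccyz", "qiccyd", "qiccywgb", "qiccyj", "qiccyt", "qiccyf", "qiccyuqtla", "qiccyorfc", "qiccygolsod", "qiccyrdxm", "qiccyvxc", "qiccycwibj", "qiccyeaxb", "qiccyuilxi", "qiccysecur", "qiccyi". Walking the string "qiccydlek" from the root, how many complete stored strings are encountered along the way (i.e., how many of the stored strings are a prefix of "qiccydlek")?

2

Check each prefix of "qiccydlek" against the stored set — each match is an end-marker on the path.
Prefixes of the query that are stored words: "qiccyd", "qiccydlek"
Count: 2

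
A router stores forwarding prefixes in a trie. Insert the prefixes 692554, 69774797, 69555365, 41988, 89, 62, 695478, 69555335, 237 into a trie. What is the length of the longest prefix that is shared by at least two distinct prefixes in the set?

Equivalently: take the maximum, over all pairs, of their longest common prefix length.
e.g. "69555335" and "69555365" share the prefix "695553" of length 6; no pair shares a longer one.
Longest shared-prefix length: 6

6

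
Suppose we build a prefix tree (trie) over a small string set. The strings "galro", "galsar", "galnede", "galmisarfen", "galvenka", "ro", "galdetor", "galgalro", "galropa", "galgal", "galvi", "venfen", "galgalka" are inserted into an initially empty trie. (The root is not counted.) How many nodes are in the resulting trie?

Insert word by word; a character creates a node only if that edge doesn't already exist:
  "galro" → 5 new (g, a, l, r, o)
  "galsar" → prefix "gal" already present; 3 new (s, a, r)
  "galnede" → prefix "gal" already present; 4 new (n, e, d, e)
  "galmisarfen" → prefix "gal" already present; 8 new (m, i, s, a, r, f, e, n)
  "galvenka" → prefix "gal" already present; 5 new (v, e, n, k, a)
  "ro" → 2 new (r, o)
  "galdetor" → prefix "gal" already present; 5 new (d, e, t, o, r)
  "galgalro" → prefix "gal" already present; 5 new (g, a, l, r, o)
  "galropa" → prefix "galro" already present; 2 new (p, a)
  "galgal" → prefix "galgal" already present; 0 new (none)
  "galvi" → prefix "galv" already present; 1 new (i)
  "venfen" → 6 new (v, e, n, f, e, n)
  "galgalka" → prefix "galgal" already present; 2 new (k, a)
Total nodes = 5 + 3 + 4 + 8 + 5 + 2 + 5 + 5 + 2 + 0 + 1 + 6 + 2 = 48

48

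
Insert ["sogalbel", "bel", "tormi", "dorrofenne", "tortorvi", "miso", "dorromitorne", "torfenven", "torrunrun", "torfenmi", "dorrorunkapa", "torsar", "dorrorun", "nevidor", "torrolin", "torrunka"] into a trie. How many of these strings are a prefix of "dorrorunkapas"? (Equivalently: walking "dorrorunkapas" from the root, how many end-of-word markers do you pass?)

2

Traverse "dorrorunkapas" character by character; count nodes along the way that are marked as word ends.
Prefixes of the query that are stored words: "dorrorun", "dorrorunkapa"
Count: 2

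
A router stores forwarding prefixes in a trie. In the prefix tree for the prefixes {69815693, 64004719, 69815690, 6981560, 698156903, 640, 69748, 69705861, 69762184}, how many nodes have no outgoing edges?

Leaves are exactly the stored words that no other stored word extends.
Those words: "64004719", "69705861", "69748", "69762184", "6981560", "698156903", "69815693"
Leaf count: 7

7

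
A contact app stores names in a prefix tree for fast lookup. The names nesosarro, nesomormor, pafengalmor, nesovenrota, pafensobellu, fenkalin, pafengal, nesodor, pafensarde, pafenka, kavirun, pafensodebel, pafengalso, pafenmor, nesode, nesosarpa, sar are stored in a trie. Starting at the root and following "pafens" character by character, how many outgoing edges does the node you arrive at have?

The children of the "pafens" node are the distinct next characters among strings starting with "pafens".
Characters that immediately follow "pafens" among the stored strings: {a, o}.
That node has 2 child edges.

2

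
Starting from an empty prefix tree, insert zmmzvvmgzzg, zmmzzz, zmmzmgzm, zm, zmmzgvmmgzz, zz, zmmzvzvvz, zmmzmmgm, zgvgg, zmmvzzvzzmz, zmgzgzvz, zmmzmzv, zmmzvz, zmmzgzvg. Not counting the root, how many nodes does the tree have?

Count nodes per top-level branch (shared prefixes stored once):
  'z'-branch (zgvgg, zm, zmgzgzvz, zmmvzzvzzmz, zmmzgvmmgzz, zmmzgzvg, zmmzmgzm, zmmzmmgm, zmmzmzv, zmmzvvmgzzg, zmmzvz, zmmzvzvvz, zmmzzz, zz): 55 nodes
Sum: 55

55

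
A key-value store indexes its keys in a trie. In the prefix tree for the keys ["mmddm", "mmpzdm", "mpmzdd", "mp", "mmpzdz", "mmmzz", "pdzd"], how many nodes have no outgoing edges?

A leaf is a node with no children — equivalently, the end of a word that is not a proper prefix of any other stored word.
Those words: "mmddm", "mmmzz", "mmpzdm", "mmpzdz", "mpmzdd", "pdzd"
Leaf count: 6

6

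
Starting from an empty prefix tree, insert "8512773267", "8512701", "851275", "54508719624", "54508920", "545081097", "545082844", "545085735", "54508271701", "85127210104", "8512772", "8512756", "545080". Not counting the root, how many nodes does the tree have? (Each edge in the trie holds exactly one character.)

53

Trace insertions, counting only characters that open a new branch:
  "8512773267" → 10 new (8, 5, 1, 2, 7, 7, 3, 2, 6, 7)
  "8512701" → prefix "85127" already present; 2 new (0, 1)
  "851275" → prefix "85127" already present; 1 new (5)
  "54508719624" → 11 new (5, 4, 5, 0, 8, 7, 1, 9, 6, 2, 4)
  "54508920" → prefix "54508" already present; 3 new (9, 2, 0)
  "545081097" → prefix "54508" already present; 4 new (1, 0, 9, 7)
  "545082844" → prefix "54508" already present; 4 new (2, 8, 4, 4)
  "545085735" → prefix "54508" already present; 4 new (5, 7, 3, 5)
  "54508271701" → prefix "545082" already present; 5 new (7, 1, 7, 0, 1)
  "85127210104" → prefix "85127" already present; 6 new (2, 1, 0, 1, 0, 4)
  "8512772" → prefix "851277" already present; 1 new (2)
  "8512756" → prefix "851275" already present; 1 new (6)
  "545080" → prefix "54508" already present; 1 new (0)
Total nodes = 10 + 2 + 1 + 11 + 3 + 4 + 4 + 4 + 5 + 6 + 1 + 1 + 1 = 53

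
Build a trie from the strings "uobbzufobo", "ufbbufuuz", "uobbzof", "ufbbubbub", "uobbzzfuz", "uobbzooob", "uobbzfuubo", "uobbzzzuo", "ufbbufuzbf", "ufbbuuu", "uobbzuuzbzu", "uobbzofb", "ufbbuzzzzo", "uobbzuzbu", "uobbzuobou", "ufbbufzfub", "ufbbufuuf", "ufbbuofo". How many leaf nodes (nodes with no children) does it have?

17

A leaf is a node with no children — equivalently, the end of a word that is not a proper prefix of any other stored word.
Those words: "ufbbubbub", "ufbbufuuf", "ufbbufuuz", "ufbbufuzbf", "ufbbufzfub", "ufbbuofo", "ufbbuuu", "ufbbuzzzzo", "uobbzfuubo", "uobbzofb", "uobbzooob", "uobbzufobo", "uobbzuobou", "uobbzuuzbzu", "uobbzuzbu", "uobbzzfuz", "uobbzzzuo"
Leaf count: 17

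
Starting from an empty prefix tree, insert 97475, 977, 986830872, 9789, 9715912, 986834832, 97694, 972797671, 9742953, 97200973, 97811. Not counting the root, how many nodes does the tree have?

46

Trace insertions, counting only characters that open a new branch:
  "97475" → 5 new (9, 7, 4, 7, 5)
  "977" → prefix "97" already present; 1 new (7)
  "986830872" → prefix "9" already present; 8 new (8, 6, 8, 3, 0, 8, 7, 2)
  "9789" → prefix "97" already present; 2 new (8, 9)
  "9715912" → prefix "97" already present; 5 new (1, 5, 9, 1, 2)
  "986834832" → prefix "98683" already present; 4 new (4, 8, 3, 2)
  "97694" → prefix "97" already present; 3 new (6, 9, 4)
  "972797671" → prefix "97" already present; 7 new (2, 7, 9, 7, 6, 7, 1)
  "9742953" → prefix "974" already present; 4 new (2, 9, 5, 3)
  "97200973" → prefix "972" already present; 5 new (0, 0, 9, 7, 3)
  "97811" → prefix "978" already present; 2 new (1, 1)
Total nodes = 5 + 1 + 8 + 2 + 5 + 4 + 3 + 7 + 4 + 5 + 2 = 46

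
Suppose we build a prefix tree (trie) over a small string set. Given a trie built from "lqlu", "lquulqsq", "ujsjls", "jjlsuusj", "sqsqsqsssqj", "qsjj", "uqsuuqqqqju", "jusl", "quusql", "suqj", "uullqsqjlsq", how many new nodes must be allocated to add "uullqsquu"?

2

"uullqsq" is already a path in the trie; the remaining "uu" must be added.
So 9 − 7 = 2 new nodes.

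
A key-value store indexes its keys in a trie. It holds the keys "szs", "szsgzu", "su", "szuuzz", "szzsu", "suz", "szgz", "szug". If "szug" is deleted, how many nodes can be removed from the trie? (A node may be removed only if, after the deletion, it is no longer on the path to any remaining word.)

Walk "szug" from the leaf back toward the root, removing each node that no remaining word uses.
The suffix "g" (1 node) is used only by "szug"; the node for "szu" still has the child "u", so pruning stops there.
Nodes removed: 1

1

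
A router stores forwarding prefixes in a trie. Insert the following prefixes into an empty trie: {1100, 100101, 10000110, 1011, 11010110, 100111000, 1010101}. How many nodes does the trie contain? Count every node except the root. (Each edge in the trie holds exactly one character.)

Count nodes per top-level branch (shared prefixes stored once):
  '1'-branch (10000110, 100101, 100111000, 1010101, 1011, 1100, 11010110): 30 nodes
Sum: 30

30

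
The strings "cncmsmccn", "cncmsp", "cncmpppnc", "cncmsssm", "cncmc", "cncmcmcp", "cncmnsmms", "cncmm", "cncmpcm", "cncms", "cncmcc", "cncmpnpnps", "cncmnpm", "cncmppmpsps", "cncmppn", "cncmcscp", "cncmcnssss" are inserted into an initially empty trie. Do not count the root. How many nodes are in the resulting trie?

For each word, the new-node count is its length minus the longest prefix already in the trie:
  "cncmsmccn" → 9 new (c, n, c, m, s, m, c, c, n)
  "cncmsp" → prefix "cncms" already present; 1 new (p)
  "cncmpppnc" → prefix "cncm" already present; 5 new (p, p, p, n, c)
  "cncmsssm" → prefix "cncms" already present; 3 new (s, s, m)
  "cncmc" → prefix "cncm" already present; 1 new (c)
  "cncmcmcp" → prefix "cncmc" already present; 3 new (m, c, p)
  "cncmnsmms" → prefix "cncm" already present; 5 new (n, s, m, m, s)
  "cncmm" → prefix "cncm" already present; 1 new (m)
  "cncmpcm" → prefix "cncmp" already present; 2 new (c, m)
  "cncms" → prefix "cncms" already present; 0 new (none)
  "cncmcc" → prefix "cncmc" already present; 1 new (c)
  "cncmpnpnps" → prefix "cncmp" already present; 5 new (n, p, n, p, s)
  "cncmnpm" → prefix "cncmn" already present; 2 new (p, m)
  "cncmppmpsps" → prefix "cncmpp" already present; 5 new (m, p, s, p, s)
  "cncmppn" → prefix "cncmpp" already present; 1 new (n)
  "cncmcscp" → prefix "cncmc" already present; 3 new (s, c, p)
  "cncmcnssss" → prefix "cncmc" already present; 5 new (n, s, s, s, s)
Total nodes = 9 + 1 + 5 + 3 + 1 + 3 + 5 + 1 + 2 + 0 + 1 + 5 + 2 + 5 + 1 + 3 + 5 = 52

52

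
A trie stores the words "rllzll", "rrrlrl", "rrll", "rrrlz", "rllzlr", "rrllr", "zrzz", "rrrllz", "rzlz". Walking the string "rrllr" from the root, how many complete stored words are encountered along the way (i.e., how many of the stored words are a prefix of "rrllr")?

Check each prefix of "rrllr" against the stored set — each match is an end-marker on the path.
Prefixes of the query that are stored words: "rrll", "rrllr"
Count: 2

2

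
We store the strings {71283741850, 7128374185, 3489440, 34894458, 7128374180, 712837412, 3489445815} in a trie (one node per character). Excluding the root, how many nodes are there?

24

Count nodes per top-level branch (shared prefixes stored once):
  '3'-branch (3489440, 34894458, 3489445815): 11 nodes
  '7'-branch (712837412, 7128374180, 7128374185, 71283741850): 13 nodes
Sum: 24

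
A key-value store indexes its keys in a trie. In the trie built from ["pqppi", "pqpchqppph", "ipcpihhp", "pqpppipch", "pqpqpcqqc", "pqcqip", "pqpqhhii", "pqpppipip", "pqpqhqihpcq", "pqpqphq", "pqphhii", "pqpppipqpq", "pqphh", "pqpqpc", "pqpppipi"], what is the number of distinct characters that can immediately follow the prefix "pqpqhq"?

Walk "pqpqhq" from the root, arriving at one node.
Characters that immediately follow "pqpqhq" among the stored strings: {i}.
That node has 1 child edge.

1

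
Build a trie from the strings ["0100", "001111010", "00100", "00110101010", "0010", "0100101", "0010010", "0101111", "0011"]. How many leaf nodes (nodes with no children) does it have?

5

Leaves are exactly the stored words that no other stored word extends.
Those words: "0010010", "00110101010", "001111010", "0100101", "0101111"
Leaf count: 5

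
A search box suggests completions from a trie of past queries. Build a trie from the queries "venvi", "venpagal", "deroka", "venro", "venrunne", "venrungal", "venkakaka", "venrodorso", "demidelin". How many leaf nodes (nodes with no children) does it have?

8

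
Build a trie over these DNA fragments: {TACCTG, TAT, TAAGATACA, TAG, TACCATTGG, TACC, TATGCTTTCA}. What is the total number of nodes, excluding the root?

Trace insertions, counting only characters that open a new branch:
  "TACCTG" → 6 new (T, A, C, C, T, G)
  "TAT" → prefix "TA" already present; 1 new (T)
  "TAAGATACA" → prefix "TA" already present; 7 new (A, G, A, T, A, C, A)
  "TAG" → prefix "TA" already present; 1 new (G)
  "TACCATTGG" → prefix "TACC" already present; 5 new (A, T, T, G, G)
  "TACC" → prefix "TACC" already present; 0 new (none)
  "TATGCTTTCA" → prefix "TAT" already present; 7 new (G, C, T, T, T, C, A)
Total nodes = 6 + 1 + 7 + 1 + 5 + 0 + 7 = 27

27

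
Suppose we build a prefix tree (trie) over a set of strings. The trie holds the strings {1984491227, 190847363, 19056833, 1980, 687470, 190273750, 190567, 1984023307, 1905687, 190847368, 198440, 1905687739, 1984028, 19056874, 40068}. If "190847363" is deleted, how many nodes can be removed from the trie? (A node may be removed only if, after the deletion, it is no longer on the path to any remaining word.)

A node on "190847363"'s path can go only if nothing else ends at it or branches off below it.
The suffix "3" (1 node) is used only by "190847363"; the node for "19084736" still has the child "8", so pruning stops there.
Nodes removed: 1

1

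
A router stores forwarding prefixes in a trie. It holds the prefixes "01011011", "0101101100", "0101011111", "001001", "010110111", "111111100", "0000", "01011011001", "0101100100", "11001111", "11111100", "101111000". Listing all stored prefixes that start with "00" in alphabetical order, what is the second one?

001001

DFS of the "00" subtree visits, in order: "0000", "001001"
Position 2: 001001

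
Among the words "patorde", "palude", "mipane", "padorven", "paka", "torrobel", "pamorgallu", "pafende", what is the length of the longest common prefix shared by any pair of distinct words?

2

Look for the deepest trie node that still has at least two words in its subtree.
"padorven" and "pafende" agree on "pa" (2 characters) before diverging; nothing deeper is shared.
Longest shared-prefix length: 2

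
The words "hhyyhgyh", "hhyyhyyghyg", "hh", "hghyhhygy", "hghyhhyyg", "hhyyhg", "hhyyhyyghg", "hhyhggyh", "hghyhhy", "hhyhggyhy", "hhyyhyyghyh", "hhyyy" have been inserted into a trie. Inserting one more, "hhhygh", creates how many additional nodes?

The longest prefix of "hhhygh" already in the trie is "hh" (length 2).
Each of the 4 remaining characters creates one node.

4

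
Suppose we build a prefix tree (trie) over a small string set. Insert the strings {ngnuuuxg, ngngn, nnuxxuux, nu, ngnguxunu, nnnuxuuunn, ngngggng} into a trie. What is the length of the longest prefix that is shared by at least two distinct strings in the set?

Look for the deepest trie node that still has at least two words in its subtree.
"ngngggng" and "ngngn" agree on "ngng" (4 characters) before diverging; nothing deeper is shared.
Longest shared-prefix length: 4

4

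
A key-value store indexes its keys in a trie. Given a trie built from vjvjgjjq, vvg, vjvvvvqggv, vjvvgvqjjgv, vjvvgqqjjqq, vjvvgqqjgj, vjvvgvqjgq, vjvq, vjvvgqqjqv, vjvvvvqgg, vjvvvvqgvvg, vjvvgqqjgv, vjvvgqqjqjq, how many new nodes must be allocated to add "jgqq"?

"jgqq" shares no prefix with any stored word, so all 4 characters open new nodes.
4 − 0 = 4 new nodes.

4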